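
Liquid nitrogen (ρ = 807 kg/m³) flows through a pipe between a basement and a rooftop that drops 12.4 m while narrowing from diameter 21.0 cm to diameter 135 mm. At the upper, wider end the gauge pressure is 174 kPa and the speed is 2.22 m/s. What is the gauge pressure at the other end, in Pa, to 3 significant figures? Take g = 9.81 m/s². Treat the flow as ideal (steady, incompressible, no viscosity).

P₂ = 263000 Pa

By continuity, v₂ = v₁·A₁/A₂ = 2.22·(346/143) = 5.37 m/s.
Energy conservation along the streamline gives P₂ = P₁ − ½ρ(v₂² − v₁²) − ρg(h₂ − h₁).
P₂ = 174000 + ½·807·(2.22² − 5.37²) − 807·9.81·(−12.4) = 174000 + (-9660) − (-98200) = 263000 Pa.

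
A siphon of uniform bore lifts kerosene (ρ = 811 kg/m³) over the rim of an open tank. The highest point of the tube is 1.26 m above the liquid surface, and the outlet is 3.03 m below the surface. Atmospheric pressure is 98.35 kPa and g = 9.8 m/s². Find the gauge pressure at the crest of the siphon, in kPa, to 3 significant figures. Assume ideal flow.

P_gauge ≈ -34.1 kPa

The outlet speed comes from Torricelli: v = √(2g·3.03) = 7.71 m/s.
With constant cross-section the crest speed equals v; applying Bernoulli from the surface up to the crest, P_top = P_atm − ½ρv² − ρg·h_top.
P_top = 98350 − ½·811·7.71² − 811·9.8·1.26 = 64300 Pa. So P_gauge = P_top − P_atm = -34100 Pa.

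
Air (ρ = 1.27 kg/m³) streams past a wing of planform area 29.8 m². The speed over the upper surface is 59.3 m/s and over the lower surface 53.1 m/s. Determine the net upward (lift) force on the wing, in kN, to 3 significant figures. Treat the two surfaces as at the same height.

F = 13.2 kN

With equal heights on the two surfaces, Bernoulli gives P_lower − P_upper = ½ρ(v_upper² − v_lower²).
ΔP = ½·1.27·(59.3² − 53.1²) = 443 Pa.
Lift = ΔP · A = 443 × 29.8 = 13200 N.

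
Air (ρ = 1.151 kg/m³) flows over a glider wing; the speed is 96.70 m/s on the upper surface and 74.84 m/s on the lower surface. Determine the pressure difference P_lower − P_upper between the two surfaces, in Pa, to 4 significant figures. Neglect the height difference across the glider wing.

2158 Pa

The pressure is lower where the speed is higher: ΔP = ½ρ(v_up² − v_low²).
ΔP = ½·1.151·(96.70² − 74.84²) = 2158 Pa.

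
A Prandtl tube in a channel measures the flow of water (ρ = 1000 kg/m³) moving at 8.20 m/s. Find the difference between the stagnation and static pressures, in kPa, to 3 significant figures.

At the stagnation point the flow is brought to rest, so Bernoulli gives P_stag − P_static = ½ρv².
ΔP = ½·1000·8.20² = 33600 Pa.

ΔP ≈ 33.6 kPa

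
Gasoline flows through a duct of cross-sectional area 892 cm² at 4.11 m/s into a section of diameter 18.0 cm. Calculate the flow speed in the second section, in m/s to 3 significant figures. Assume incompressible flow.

Continuity gives A₁v₁ = A₂v₂, so v₂ = (892 cm²)/(254 cm²) × 4.11 m/s = 14.4 m/s.

14.4 m/s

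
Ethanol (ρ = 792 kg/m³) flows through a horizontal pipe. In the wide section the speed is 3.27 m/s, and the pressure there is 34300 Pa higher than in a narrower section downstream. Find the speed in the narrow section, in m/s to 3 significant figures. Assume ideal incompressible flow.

v₂ ≈ 9.86 m/s

Along the level pipe P + ½ρv² is conserved, hence v₂² = v₁² + 2(P₁ − P₂)/ρ.
v₂ = √(3.27² + 2·34300/792) = √(10.7 + 86.6) = 9.86 m/s.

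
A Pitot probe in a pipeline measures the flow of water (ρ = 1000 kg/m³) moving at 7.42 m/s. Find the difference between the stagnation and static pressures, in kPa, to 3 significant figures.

The dynamic pressure equals the rise in static pressure at the stagnation point: ΔP = ½ρv².
ΔP = ½·1000·7.42² = 27500 Pa.

27.5 kPa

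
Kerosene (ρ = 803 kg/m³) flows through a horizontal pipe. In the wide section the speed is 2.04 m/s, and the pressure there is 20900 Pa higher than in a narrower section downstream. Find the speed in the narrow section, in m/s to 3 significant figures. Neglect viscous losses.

7.50 m/s

With h₁ = h₂, rearranging Bernoulli gives v₂ = √(v₁² + 2ΔP/ρ).
v₂ = √(2.04² + 2·20900/803) = √(4.16 + 52.1) = 7.50 m/s.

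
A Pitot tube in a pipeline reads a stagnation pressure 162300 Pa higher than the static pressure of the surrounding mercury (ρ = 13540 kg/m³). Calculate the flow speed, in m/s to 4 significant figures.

v ≈ 4.896 m/s

At the stagnation point the flow is brought to rest, so Bernoulli gives P_stag − P_static = ½ρv².
v = √(2ΔP/ρ) = √(2·162300/13540) = 4.896 m/s.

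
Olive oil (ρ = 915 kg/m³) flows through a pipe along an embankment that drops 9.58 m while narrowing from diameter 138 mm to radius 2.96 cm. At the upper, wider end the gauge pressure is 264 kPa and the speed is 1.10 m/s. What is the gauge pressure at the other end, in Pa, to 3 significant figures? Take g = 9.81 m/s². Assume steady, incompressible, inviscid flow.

P₂ ≈ 334000 Pa

The volume flow rate is constant, so v₂ = (A₁/A₂)v₁ = (150/27.5)·1.10 = 5.98 m/s.
Bernoulli: P₁ + ½ρv₁² + ρg h₁ = P₂ + ½ρv₂² + ρg h₂, so P₂ = P₁ + ½ρ(v₁² − v₂²) − ρg(h₂ − h₁).
P₂ = 264000 + ½·915·(1.10² − 5.98²) − 915·9.81·(−9.58) = 264000 + (-15800) − (-86000) = 334000 Pa.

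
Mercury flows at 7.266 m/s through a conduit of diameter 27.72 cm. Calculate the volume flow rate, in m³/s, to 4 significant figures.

Q = A·v = 0.06035 m² × 7.266 m/s = 0.4385 m³/s.

0.4385 m³/s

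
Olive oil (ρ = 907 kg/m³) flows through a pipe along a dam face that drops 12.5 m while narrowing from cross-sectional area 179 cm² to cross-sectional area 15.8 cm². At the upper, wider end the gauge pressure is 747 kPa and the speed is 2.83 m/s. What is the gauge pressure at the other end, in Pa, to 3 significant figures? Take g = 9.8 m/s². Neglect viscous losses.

Mass conservation (A₁v₁ = A₂v₂) gives v₂ = 2.83 × 179/15.8 = 32.1 m/s.
Energy conservation along the streamline gives P₂ = P₁ − ½ρ(v₂² − v₁²) − ρg(h₂ − h₁).
P₂ = 747000 + ½·907·(2.83² − 32.1²) − 907·9.8·(−12.5) = 747000 + (-463000) − (-111000) = 396000 Pa.

P₂ ≈ 396000 Pa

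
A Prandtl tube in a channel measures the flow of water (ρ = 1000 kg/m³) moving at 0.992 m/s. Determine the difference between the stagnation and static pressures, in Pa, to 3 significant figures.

At the stagnation point the flow is brought to rest, so Bernoulli gives P_stag − P_static = ½ρv².
ΔP = ½·1000·0.992² = 492 Pa.

ΔP ≈ 492 Pa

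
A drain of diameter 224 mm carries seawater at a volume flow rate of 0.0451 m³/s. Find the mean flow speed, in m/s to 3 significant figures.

1.14 m/s

Q = 0.0451 m³/s = 0.0451 m³/s.
v = Q/A = 0.0451 / 0.0394 = 1.14 m/s.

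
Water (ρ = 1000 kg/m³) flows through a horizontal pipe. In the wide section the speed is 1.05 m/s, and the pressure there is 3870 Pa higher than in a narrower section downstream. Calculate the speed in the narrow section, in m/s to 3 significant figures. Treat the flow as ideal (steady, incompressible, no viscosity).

Horizontal Bernoulli: P₁ + ½ρv₁² = P₂ + ½ρv₂², so v₂² = v₁² + 2(P₁ − P₂)/ρ.
v₂ = √(1.05² + 2·3870/1000) = √(1.10 + 7.74) = 2.97 m/s.

v₂ ≈ 2.97 m/s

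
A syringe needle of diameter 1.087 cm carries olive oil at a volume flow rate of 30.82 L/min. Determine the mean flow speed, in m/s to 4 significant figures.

v ≈ 5.535 m/s

Q = 30.82 L/min = 0.0005137 m³/s.
v = Q/A = 0.0005137 / 0.00009280 = 5.535 m/s.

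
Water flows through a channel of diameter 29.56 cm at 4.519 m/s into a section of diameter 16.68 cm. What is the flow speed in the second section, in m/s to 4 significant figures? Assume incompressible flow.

The volume flow rate is constant, so v₂ = (A₁/A₂)v₁ = (686.3/218.5)·4.519 = 14.19 m/s.

v₂ ≈ 14.19 m/s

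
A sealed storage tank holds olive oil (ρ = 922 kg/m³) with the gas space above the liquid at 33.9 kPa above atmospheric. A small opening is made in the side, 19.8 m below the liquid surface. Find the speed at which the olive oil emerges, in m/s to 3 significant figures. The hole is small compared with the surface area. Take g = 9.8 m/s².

Take point 1 at the surface (v₁ ≈ 0) and point 2 at the hole (at atmospheric pressure). Bernoulli: P₁ + ρg h = P_atm + ½ρv₂².
With P₁ − P_atm = 33900 Pa, v₂ = √(2gh + 2ΔP/ρ) = √(2·9.8·19.8 + 2·33900/922) = 21.5 m/s.

v = 21.5 m/s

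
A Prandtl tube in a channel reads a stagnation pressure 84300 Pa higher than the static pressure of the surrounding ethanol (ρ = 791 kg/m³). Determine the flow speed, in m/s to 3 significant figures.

v ≈ 14.6 m/s

Bernoulli between the free stream and the stagnation point: ½ρv² = P_stag − P_static.
v = √(2ΔP/ρ) = √(2·84300/791) = 14.6 m/s.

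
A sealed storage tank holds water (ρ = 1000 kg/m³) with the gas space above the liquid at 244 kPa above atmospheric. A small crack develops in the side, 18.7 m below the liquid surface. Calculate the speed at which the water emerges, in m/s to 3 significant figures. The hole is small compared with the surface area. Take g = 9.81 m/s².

29.2 m/s

Take point 1 at the surface (v₁ ≈ 0) and point 2 at the hole (at atmospheric pressure). Bernoulli: P₁ + ρg h = P_atm + ½ρv₂².
With P₁ − P_atm = 244000 Pa, v₂ = √(2gh + 2ΔP/ρ) = √(2·9.81·18.7 + 2·244000/1000) = 29.2 m/s.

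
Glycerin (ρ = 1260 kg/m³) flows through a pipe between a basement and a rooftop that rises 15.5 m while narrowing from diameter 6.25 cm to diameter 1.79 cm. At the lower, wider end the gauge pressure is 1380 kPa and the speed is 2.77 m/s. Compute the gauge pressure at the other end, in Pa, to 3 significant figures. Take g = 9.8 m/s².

P₂ ≈ 475000 Pa

By continuity, v₂ = v₁·A₁/A₂ = 2.77·(30.7/2.52) = 33.8 m/s.
Energy conservation along the streamline gives P₂ = P₁ − ½ρ(v₂² − v₁²) − ρg(h₂ − h₁).
P₂ = 1380000 + ½·1260·(2.77² − 33.8²) − 1260·9.8·(+15.5) = 1380000 + (-714000) − (191000) = 475000 Pa.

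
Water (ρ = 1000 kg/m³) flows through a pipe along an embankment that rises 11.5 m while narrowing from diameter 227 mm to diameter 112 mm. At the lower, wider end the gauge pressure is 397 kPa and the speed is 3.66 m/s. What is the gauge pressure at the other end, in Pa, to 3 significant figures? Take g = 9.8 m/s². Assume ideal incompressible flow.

By continuity, v₂ = v₁·A₁/A₂ = 3.66·(405/98.5) = 15.0 m/s.
Energy conservation along the streamline gives P₂ = P₁ − ½ρ(v₂² − v₁²) − ρg(h₂ − h₁).
P₂ = 397000 + ½·1000·(3.66² − 15.0²) − 1000·9.8·(+11.5) = 397000 + (-106000) − (113000) = 178000 Pa.

P₂ = 178000 Pa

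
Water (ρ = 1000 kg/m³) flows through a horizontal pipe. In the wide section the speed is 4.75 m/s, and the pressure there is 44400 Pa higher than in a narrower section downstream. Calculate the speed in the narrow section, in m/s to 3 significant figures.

Along the level pipe P + ½ρv² is conserved, hence v₂² = v₁² + 2(P₁ − P₂)/ρ.
v₂ = √(4.75² + 2·44400/1000) = √(22.6 + 88.8) = 10.6 m/s.

10.6 m/s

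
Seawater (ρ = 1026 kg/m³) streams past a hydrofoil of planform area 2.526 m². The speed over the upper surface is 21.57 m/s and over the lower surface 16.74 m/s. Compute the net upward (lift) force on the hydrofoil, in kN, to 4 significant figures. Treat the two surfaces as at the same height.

With equal heights on the two surfaces, Bernoulli gives P_lower − P_upper = ½ρ(v_upper² − v_lower²).
ΔP = ½·1026·(21.57² − 16.74²) = 94920 Pa.
Lift = ΔP · A = 94920 × 2.526 = 239800 N.

F = 239.8 kN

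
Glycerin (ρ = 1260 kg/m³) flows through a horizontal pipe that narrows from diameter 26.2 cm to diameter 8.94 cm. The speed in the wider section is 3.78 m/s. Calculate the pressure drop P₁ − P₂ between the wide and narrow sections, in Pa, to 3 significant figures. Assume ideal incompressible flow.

Continuity gives A₁v₁ = A₂v₂, so v₂ = (539 cm²)/(62.8 cm²) × 3.78 m/s = 32.5 m/s.
Bernoulli (h₁ = h₂): P₁ − P₂ = ½ρ(v₂² − v₁²).
P₁ − P₂ = ½·1260·(32.5² − 3.78²) = ½·1260·1040 = 655000 Pa.

ΔP = 655000 Pa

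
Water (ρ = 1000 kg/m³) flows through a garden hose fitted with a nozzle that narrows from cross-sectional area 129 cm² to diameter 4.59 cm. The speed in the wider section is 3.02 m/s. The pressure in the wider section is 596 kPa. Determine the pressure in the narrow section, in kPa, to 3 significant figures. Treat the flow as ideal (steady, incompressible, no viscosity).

P₂ ≈ 323 kPa

By continuity, v₂ = v₁·A₁/A₂ = 3.02·(129/16.5) = 23.5 m/s.
The pipe is horizontal, so Bernoulli reduces to P₁ + ½ρv₁² = P₂ + ½ρv₂².
P₂ = P₁ − ½ρ(v₂² − v₁²) = 596000 − ½·1000·(23.5² − 3.02²) = 596000 − 273000 = 323000 Pa.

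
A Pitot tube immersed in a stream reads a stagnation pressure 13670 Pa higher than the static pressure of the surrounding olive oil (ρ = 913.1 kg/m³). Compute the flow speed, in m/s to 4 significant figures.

v ≈ 5.472 m/s

Bernoulli between the free stream and the stagnation point: ½ρv² = P_stag − P_static.
v = √(2ΔP/ρ) = √(2·13670/913.1) = 5.472 m/s.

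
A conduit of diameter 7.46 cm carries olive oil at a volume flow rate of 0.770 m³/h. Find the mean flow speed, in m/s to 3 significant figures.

Q = 0.770 m³/h = 0.000214 m³/s.
v = Q/A = 0.000214 / 0.00437 = 0.0489 m/s.

v ≈ 0.0489 m/s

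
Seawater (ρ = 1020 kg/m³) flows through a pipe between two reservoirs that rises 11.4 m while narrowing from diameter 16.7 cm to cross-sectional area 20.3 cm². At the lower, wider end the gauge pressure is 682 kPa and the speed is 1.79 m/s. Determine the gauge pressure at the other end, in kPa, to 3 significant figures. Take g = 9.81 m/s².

379 kPa

Continuity gives A₁v₁ = A₂v₂, so v₂ = (219 cm²)/(20.3 cm²) × 1.79 m/s = 19.3 m/s.
Energy conservation along the streamline gives P₂ = P₁ − ½ρ(v₂² − v₁²) − ρg(h₂ − h₁).
P₂ = 682000 + ½·1020·(1.79² − 19.3²) − 1020·9.81·(+11.4) = 682000 + (-189000) − (114000) = 379000 Pa.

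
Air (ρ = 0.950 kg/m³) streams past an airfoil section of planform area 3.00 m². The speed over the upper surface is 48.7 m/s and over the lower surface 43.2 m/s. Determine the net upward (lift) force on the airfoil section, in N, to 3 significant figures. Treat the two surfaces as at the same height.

F = 720 N

With equal heights on the two surfaces, Bernoulli gives P_lower − P_upper = ½ρ(v_upper² − v_lower²).
ΔP = ½·0.950·(48.7² − 43.2²) = 240 Pa.
Lift = ΔP · A = 240 × 3.00 = 720 N.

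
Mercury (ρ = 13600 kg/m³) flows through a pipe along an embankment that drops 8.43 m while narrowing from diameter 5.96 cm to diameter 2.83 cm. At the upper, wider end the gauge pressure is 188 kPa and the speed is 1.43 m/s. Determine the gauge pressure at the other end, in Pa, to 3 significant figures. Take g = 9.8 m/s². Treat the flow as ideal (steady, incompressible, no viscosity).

The volume flow rate is constant, so v₂ = (A₁/A₂)v₁ = (27.9/6.29)·1.43 = 6.34 m/s.
Applying Bernoulli between the two ends and solving for P₂: P₂ = P₁ + ½ρ(v₁² − v₂²) − ρgΔh.
P₂ = 188000 + ½·13600·(1.43² − 6.34²) − 13600·9.8·(−8.43) = 188000 + (-260000) − (-1120000) = 1050000 Pa.

1050000 Pa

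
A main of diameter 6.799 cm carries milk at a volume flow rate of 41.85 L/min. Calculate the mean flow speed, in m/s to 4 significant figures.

Q = 41.85 L/min = 0.0006975 m³/s.
v = Q/A = 0.0006975 / 0.003631 = 0.1921 m/s.

v ≈ 0.1921 m/s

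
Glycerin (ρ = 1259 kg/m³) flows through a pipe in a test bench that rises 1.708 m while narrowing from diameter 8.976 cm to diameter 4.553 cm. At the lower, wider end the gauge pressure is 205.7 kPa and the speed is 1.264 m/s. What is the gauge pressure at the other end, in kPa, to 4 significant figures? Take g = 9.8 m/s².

P₂ ≈ 170.4 kPa

Continuity gives A₁v₁ = A₂v₂, so v₂ = (63.28 cm²)/(16.28 cm²) × 1.264 m/s = 4.913 m/s.
Bernoulli: P₁ + ½ρv₁² + ρg h₁ = P₂ + ½ρv₂² + ρg h₂, so P₂ = P₁ + ½ρ(v₁² − v₂²) − ρg(h₂ − h₁).
P₂ = 205700 + ½·1259·(1.264² − 4.913²) − 1259·9.8·(+1.708) = 205700 + (-14190) − (21070) = 170400 Pa.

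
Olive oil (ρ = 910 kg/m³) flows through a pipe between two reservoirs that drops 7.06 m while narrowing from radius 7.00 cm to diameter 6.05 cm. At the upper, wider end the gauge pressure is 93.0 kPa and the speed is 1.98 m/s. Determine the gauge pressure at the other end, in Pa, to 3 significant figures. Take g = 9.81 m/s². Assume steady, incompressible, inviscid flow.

The volume flow rate is constant, so v₂ = (A₁/A₂)v₁ = (154/28.7)·1.98 = 10.6 m/s.
Bernoulli: P₁ + ½ρv₁² + ρg h₁ = P₂ + ½ρv₂² + ρg h₂, so P₂ = P₁ + ½ρ(v₁² − v₂²) − ρg(h₂ − h₁).
P₂ = 93000 + ½·910·(1.98² − 10.6²) − 910·9.81·(−7.06) = 93000 + (-49400) − (-63000) = 107000 Pa.

P₂ ≈ 107000 Pa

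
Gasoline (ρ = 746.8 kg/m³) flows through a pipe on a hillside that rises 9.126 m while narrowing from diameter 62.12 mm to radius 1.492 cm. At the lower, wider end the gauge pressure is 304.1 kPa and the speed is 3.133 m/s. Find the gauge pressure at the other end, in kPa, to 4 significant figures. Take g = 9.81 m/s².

P₂ ≈ 172.1 kPa

The volume flow rate is constant, so v₂ = (A₁/A₂)v₁ = (30.31/6.993)·3.133 = 13.58 m/s.
Energy conservation along the streamline gives P₂ = P₁ − ½ρ(v₂² − v₁²) − ρg(h₂ − h₁).
P₂ = 304100 + ½·746.8·(3.133² − 13.58²) − 746.8·9.81·(+9.126) = 304100 + (-65170) − (66860) = 172100 Pa.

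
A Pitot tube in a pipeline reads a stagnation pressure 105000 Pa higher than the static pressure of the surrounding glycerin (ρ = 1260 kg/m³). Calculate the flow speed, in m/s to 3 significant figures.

The dynamic pressure equals the rise in static pressure at the stagnation point: ΔP = ½ρv².
v = √(2ΔP/ρ) = √(2·105000/1260) = 12.9 m/s.

v ≈ 12.9 m/s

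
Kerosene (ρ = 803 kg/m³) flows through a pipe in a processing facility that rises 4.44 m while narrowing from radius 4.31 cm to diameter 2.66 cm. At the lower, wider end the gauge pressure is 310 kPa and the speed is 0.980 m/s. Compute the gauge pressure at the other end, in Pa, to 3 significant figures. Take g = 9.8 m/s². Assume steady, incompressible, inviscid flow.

The volume flow rate is constant, so v₂ = (A₁/A₂)v₁ = (58.4/5.56)·0.980 = 10.3 m/s.
Applying Bernoulli between the two ends and solving for P₂: P₂ = P₁ + ½ρ(v₁² − v₂²) − ρgΔh.
P₂ = 310000 + ½·803·(0.980² − 10.3²) − 803·9.8·(+4.44) = 310000 + (-42100) − (34900) = 233000 Pa.

233000 Pa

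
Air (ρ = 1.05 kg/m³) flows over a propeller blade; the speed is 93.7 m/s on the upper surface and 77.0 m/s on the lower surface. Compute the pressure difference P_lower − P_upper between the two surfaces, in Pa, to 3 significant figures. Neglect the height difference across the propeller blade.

With negligible Δh, P + ½ρv² is constant, so P_low − P_up = ½ρ(v_up² − v_low²).
ΔP = ½·1.05·(93.7² − 77.0²) = 1500 Pa.

1500 Pa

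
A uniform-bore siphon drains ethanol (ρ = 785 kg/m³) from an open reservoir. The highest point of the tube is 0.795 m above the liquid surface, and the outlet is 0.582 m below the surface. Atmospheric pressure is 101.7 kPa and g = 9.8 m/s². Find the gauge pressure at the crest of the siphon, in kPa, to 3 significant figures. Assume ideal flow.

-10.6 kPa

The outlet speed comes from Torricelli: v = √(2g·0.582) = 3.38 m/s.
Continuity keeps v the same throughout the tube; from surface to crest, P_atm + 0 = P_top + ½ρv² + ρg·h_top.
P_top = 101700 − ½·785·3.38² − 785·9.8·0.795 = 91100 Pa. So P_gauge = P_top − P_atm = -10600 Pa.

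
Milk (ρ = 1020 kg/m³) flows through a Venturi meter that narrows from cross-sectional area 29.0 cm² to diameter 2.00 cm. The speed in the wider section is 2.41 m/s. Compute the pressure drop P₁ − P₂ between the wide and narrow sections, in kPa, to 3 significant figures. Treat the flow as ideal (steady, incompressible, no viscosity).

249 kPa

Continuity gives A₁v₁ = A₂v₂, so v₂ = (29.0 cm²)/(3.14 cm²) × 2.41 m/s = 22.2 m/s.
Along the horizontal streamline, P + ½ρv² is constant.
P₁ − P₂ = ½·1020·(22.2² − 2.41²) = ½·1020·489 = 249000 Pa.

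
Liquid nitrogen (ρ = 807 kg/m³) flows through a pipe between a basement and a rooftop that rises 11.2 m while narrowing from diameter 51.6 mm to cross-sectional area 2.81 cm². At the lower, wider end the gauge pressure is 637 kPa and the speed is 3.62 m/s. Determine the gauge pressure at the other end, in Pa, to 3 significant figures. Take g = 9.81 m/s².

The volume flow rate is constant, so v₂ = (A₁/A₂)v₁ = (20.9/2.81)·3.62 = 26.9 m/s.
Applying Bernoulli between the two ends and solving for P₂: P₂ = P₁ + ½ρ(v₁² − v₂²) − ρgΔh.
P₂ = 637000 + ½·807·(3.62² − 26.9²) − 807·9.81·(+11.2) = 637000 + (-288000) − (88700) = 261000 Pa.

261000 Pa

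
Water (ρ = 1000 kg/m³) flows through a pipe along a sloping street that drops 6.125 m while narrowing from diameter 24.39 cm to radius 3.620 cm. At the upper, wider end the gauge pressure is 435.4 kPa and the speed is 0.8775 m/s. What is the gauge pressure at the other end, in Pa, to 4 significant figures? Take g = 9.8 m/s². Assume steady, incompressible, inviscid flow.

P₂ ≈ 446200 Pa

Continuity gives A₁v₁ = A₂v₂, so v₂ = (467.2 cm²)/(41.17 cm²) × 0.8775 m/s = 9.958 m/s.
Energy conservation along the streamline gives P₂ = P₁ − ½ρ(v₂² − v₁²) − ρg(h₂ − h₁).
P₂ = 435400 + ½·1000·(0.8775² − 9.958²) − 1000·9.8·(−6.125) = 435400 + (-49200) − (-60020) = 446200 Pa.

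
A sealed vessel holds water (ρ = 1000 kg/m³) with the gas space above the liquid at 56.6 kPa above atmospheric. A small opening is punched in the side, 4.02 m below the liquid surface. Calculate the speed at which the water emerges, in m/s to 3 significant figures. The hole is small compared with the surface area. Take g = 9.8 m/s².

v ≈ 13.9 m/s

Take point 1 at the surface (v₁ ≈ 0) and point 2 at the hole (at atmospheric pressure). Bernoulli: P₁ + ρg h = P_atm + ½ρv₂².
With P₁ − P_atm = 56600 Pa, v₂ = √(2gh + 2ΔP/ρ) = √(2·9.8·4.02 + 2·56600/1000) = 13.9 m/s.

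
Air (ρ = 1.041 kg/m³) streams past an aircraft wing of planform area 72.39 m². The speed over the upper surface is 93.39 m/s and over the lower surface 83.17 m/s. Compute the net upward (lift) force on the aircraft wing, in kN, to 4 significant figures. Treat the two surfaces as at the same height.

The faster flow above has the lower pressure; Bernoulli (same height) gives ΔP = ½ρ(v_up² − v_low²).
ΔP = ½·1.041·(93.39² − 83.17²) = 939.2 Pa.
Lift = ΔP · A = 939.2 × 72.39 = 67990 N.

F ≈ 67.99 kN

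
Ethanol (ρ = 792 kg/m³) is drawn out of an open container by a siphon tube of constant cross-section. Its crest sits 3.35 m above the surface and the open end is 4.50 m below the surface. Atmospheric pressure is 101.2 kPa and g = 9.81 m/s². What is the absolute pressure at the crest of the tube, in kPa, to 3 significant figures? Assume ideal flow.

The outlet speed comes from Torricelli: v = √(2g·4.50) = 9.40 m/s.
With constant cross-section the crest speed equals v; applying Bernoulli from the surface up to the crest, P_top = P_atm − ½ρv² − ρg·h_top.
P_top = 101200 − ½·792·9.40² − 792·9.81·3.35 = 40200 Pa.

P_top ≈ 40.2 kPa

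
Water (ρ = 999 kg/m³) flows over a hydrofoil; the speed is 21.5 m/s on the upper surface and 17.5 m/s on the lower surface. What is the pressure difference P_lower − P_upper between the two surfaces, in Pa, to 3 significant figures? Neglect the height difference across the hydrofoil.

The pressure is lower where the speed is higher: ΔP = ½ρ(v_up² − v_low²).
ΔP = ½·999·(21.5² − 17.5²) = 77900 Pa.

ΔP ≈ 77900 Pa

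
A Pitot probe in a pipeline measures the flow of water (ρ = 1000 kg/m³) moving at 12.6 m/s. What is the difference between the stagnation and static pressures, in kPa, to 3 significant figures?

The dynamic pressure equals the rise in static pressure at the stagnation point: ΔP = ½ρv².
ΔP = ½·1000·12.6² = 79400 Pa.

ΔP ≈ 79.4 kPa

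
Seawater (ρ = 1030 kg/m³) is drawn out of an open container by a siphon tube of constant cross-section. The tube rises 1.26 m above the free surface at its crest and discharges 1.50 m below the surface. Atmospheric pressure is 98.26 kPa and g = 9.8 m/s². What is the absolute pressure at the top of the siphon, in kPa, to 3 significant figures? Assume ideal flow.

From the surface to the outlet (both open to atmosphere, surface at rest): v = √(2g·h_out) = √(2·9.8·1.50) = 5.42 m/s.
The bore is uniform, so the speed at the crest is the same v. Bernoulli surface→crest: P_atm = P_top + ½ρv² + ρg·h_top.
P_top = 98260 − ½·1030·5.42² − 1030·9.8·1.26 = 70400 Pa.

P_top ≈ 70.4 kPa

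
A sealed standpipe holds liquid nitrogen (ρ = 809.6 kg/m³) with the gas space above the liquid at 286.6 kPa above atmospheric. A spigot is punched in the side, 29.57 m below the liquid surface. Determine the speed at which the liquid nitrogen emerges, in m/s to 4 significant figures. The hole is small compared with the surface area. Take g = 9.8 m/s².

Take point 1 at the surface (v₁ ≈ 0) and point 2 at the hole (at atmospheric pressure). Bernoulli: P₁ + ρg h = P_atm + ½ρv₂².
With P₁ − P_atm = 286600 Pa, v₂ = √(2gh + 2ΔP/ρ) = √(2·9.8·29.57 + 2·286600/809.6) = 35.88 m/s.

v = 35.88 m/s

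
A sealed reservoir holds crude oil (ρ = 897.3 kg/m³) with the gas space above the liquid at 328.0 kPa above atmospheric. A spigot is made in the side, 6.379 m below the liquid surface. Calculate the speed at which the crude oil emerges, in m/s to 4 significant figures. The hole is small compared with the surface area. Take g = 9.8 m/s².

Take point 1 at the surface (v₁ ≈ 0) and point 2 at the hole (at atmospheric pressure). Bernoulli: P₁ + ρg h = P_atm + ½ρv₂².
With P₁ − P_atm = 328000 Pa, v₂ = √(2gh + 2ΔP/ρ) = √(2·9.8·6.379 + 2·328000/897.3) = 29.26 m/s.

29.26 m/s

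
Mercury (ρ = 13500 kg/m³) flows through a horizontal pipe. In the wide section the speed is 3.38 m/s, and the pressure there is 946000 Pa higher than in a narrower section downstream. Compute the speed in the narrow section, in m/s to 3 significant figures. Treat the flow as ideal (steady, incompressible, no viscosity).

Horizontal Bernoulli: P₁ + ½ρv₁² = P₂ + ½ρv₂², so v₂² = v₁² + 2(P₁ − P₂)/ρ.
v₂ = √(3.38² + 2·946000/13500) = √(11.4 + 140) = 12.3 m/s.

v₂ = 12.3 m/s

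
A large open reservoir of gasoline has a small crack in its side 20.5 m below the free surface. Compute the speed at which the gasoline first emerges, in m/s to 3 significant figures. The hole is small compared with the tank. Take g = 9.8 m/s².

v ≈ 20.0 m/s

The surface is effectively still and both ends are open, so ½v² = gh and v = √(2·9.8·20.5) = 20.0 m/s.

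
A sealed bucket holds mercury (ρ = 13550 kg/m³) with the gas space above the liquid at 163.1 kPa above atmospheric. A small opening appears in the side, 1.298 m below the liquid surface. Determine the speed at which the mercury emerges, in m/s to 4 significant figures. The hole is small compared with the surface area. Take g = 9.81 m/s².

Take point 1 at the surface (v₁ ≈ 0) and point 2 at the hole (at atmospheric pressure). Bernoulli: P₁ + ρg h = P_atm + ½ρv₂².
With P₁ − P_atm = 163100 Pa, v₂ = √(2gh + 2ΔP/ρ) = √(2·9.81·1.298 + 2·163100/13550) = 7.039 m/s.

v ≈ 7.039 m/s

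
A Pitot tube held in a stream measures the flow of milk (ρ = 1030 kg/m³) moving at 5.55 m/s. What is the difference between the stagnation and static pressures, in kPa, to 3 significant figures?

ΔP ≈ 15.9 kPa

At the stagnation point the flow is brought to rest, so Bernoulli gives P_stag − P_static = ½ρv².
ΔP = ½·1030·5.55² = 15900 Pa.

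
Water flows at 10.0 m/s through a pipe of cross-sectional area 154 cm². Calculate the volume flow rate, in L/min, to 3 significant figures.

9240 L/min

Q = A·v = 0.0154 m² × 10.0 m/s = 0.154 m³/s.
Converting: 0.154 m³/s × 60000 = 9240 L/min.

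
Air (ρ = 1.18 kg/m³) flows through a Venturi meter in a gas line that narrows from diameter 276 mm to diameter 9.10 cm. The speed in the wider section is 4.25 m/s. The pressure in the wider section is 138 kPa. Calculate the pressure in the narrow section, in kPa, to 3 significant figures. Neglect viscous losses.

By continuity, v₂ = v₁·A₁/A₂ = 4.25·(598/65.0) = 39.1 m/s.
Along the horizontal streamline, P + ½ρv² is constant.
P₂ = P₁ − ½ρ(v₂² − v₁²) = 138000 − ½·1.18·(39.1² − 4.25²) = 138000 − 891 = 137000 Pa.

137 kPa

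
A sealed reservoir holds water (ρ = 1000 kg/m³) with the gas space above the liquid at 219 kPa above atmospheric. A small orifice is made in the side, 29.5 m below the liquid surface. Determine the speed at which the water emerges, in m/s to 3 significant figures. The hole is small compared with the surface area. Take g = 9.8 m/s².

Take point 1 at the surface (v₁ ≈ 0) and point 2 at the hole (at atmospheric pressure). Bernoulli: P₁ + ρg h = P_atm + ½ρv₂².
With P₁ − P_atm = 219000 Pa, v₂ = √(2gh + 2ΔP/ρ) = √(2·9.8·29.5 + 2·219000/1000) = 31.9 m/s.

v ≈ 31.9 m/s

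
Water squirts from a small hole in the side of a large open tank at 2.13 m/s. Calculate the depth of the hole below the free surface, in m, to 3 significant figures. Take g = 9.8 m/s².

For a small hole in a large open tank, ½v² = gh, giving h = v²/(2g).
h = 2.13²/(2·9.8) = 4.54/19.60 = 0.231 m.

h = 0.231 m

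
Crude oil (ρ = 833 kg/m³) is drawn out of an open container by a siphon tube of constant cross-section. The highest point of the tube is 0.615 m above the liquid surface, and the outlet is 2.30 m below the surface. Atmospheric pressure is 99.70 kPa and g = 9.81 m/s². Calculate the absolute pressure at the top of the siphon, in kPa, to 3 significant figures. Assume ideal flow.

From the surface to the outlet (both open to atmosphere, surface at rest): v = √(2g·h_out) = √(2·9.81·2.30) = 6.72 m/s.
The bore is uniform, so the speed at the crest is the same v. Bernoulli surface→crest: P_atm = P_top + ½ρv² + ρg·h_top.
P_top = 99700 − ½·833·6.72² − 833·9.81·0.615 = 75900 Pa.

P_top ≈ 75.9 kPa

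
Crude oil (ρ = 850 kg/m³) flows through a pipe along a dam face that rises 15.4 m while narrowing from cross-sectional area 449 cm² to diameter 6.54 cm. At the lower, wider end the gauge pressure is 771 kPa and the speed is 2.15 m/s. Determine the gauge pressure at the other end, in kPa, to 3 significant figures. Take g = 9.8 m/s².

294 kPa

By continuity, v₂ = v₁·A₁/A₂ = 2.15·(449/33.6) = 28.7 m/s.
Energy conservation along the streamline gives P₂ = P₁ − ½ρ(v₂² − v₁²) − ρg(h₂ − h₁).
P₂ = 771000 + ½·850·(2.15² − 28.7²) − 850·9.8·(+15.4) = 771000 + (-349000) − (128000) = 294000 Pa.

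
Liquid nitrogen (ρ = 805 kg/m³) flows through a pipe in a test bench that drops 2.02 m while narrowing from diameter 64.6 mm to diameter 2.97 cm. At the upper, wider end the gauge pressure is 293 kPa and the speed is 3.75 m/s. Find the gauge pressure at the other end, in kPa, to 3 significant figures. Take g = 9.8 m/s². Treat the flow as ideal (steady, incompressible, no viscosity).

Mass conservation (A₁v₁ = A₂v₂) gives v₂ = 3.75 × 32.8/6.93 = 17.7 m/s.
Bernoulli: P₁ + ½ρv₁² + ρg h₁ = P₂ + ½ρv₂² + ρg h₂, so P₂ = P₁ + ½ρ(v₁² − v₂²) − ρg(h₂ − h₁).
P₂ = 293000 + ½·805·(3.75² − 17.7²) − 805·9.8·(−2.02) = 293000 + (-121000) − (-15900) = 188000 Pa.

P₂ ≈ 188 kPa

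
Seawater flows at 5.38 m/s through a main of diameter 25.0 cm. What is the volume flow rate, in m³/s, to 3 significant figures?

Q ≈ 0.264 m³/s

Q = A·v = 0.0491 m² × 5.38 m/s = 0.264 m³/s.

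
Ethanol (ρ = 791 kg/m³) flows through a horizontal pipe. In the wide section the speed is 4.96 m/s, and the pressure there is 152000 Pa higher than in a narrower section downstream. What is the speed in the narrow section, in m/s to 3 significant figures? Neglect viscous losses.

v₂ = 20.2 m/s

Along the level pipe P + ½ρv² is conserved, hence v₂² = v₁² + 2(P₁ − P₂)/ρ.
v₂ = √(4.96² + 2·152000/791) = √(24.6 + 384) = 20.2 m/s.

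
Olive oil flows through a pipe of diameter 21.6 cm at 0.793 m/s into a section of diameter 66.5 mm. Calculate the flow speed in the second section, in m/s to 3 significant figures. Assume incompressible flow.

By continuity, v₂ = v₁·A₁/A₂ = 0.793·(366/34.7) = 8.37 m/s.

v₂ ≈ 8.37 m/s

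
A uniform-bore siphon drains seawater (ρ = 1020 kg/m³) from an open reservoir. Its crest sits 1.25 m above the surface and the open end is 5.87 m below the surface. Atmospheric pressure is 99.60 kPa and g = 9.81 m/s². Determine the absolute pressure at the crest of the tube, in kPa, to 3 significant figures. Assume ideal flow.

Bernoulli surface→outlet gives ½v² = g·h_out, so v = √(2·9.81·5.87) = 10.7 m/s.
Continuity keeps v the same throughout the tube; from surface to crest, P_atm + 0 = P_top + ½ρv² + ρg·h_top.
P_top = 99600 − ½·1020·10.7² − 1020·9.81·1.25 = 28400 Pa.

28.4 kPa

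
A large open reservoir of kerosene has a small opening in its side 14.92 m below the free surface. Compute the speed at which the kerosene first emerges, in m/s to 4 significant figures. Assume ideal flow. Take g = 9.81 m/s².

The surface is effectively still and both ends are open, so ½v² = gh and v = √(2·9.81·14.92) = 17.11 m/s.

v = 17.11 m/s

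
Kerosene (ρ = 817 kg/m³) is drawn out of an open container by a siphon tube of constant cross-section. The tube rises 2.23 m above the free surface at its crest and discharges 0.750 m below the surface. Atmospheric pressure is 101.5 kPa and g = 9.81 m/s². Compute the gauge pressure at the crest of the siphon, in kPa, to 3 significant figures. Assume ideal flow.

P_gauge ≈ -23.9 kPa

From the surface to the outlet (both open to atmosphere, surface at rest): v = √(2g·h_out) = √(2·9.81·0.750) = 3.84 m/s.
Continuity keeps v the same throughout the tube; from surface to crest, P_atm + 0 = P_top + ½ρv² + ρg·h_top.
P_top = 101500 − ½·817·3.84² − 817·9.81·2.23 = 77600 Pa. So P_gauge = P_top − P_atm = -23900 Pa.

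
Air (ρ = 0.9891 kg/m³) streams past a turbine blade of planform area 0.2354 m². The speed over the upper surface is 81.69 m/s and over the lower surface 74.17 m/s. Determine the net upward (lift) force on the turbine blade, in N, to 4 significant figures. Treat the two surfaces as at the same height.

F ≈ 136.4 N

The faster flow above has the lower pressure; Bernoulli (same height) gives ΔP = ½ρ(v_up² − v_low²).
ΔP = ½·0.9891·(81.69² − 74.17²) = 579.6 Pa.
Lift = ΔP · A = 579.6 × 0.2354 = 136.4 N.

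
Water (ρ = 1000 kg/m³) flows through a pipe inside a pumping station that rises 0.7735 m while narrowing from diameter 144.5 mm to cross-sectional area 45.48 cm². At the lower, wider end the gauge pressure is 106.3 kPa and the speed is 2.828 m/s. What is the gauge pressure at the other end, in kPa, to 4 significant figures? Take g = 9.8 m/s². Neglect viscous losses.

By continuity, v₂ = v₁·A₁/A₂ = 2.828·(164.0/45.48) = 10.20 m/s.
Applying Bernoulli between the two ends and solving for P₂: P₂ = P₁ + ½ρ(v₁² − v₂²) − ρgΔh.
P₂ = 106300 + ½·1000·(2.828² − 10.20²) − 1000·9.8·(+0.7735) = 106300 + (-47990) − (7580) = 50730 Pa.

P₂ ≈ 50.73 kPa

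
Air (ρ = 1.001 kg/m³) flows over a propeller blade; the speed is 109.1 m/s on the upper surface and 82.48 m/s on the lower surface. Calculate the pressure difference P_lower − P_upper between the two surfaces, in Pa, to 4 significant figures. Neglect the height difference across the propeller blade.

ΔP ≈ 2552 Pa

Bernoulli (same height): P_lower − P_upper = ½ρ(v_upper² − v_lower²).
ΔP = ½·1.001·(109.1² − 82.48²) = 2552 Pa.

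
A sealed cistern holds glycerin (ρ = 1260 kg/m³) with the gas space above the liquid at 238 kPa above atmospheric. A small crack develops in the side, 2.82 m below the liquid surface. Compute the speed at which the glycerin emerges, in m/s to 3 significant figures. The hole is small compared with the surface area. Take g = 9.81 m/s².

Take point 1 at the surface (v₁ ≈ 0) and point 2 at the hole (at atmospheric pressure). Bernoulli: P₁ + ρg h = P_atm + ½ρv₂².
With P₁ − P_atm = 238000 Pa, v₂ = √(2gh + 2ΔP/ρ) = √(2·9.81·2.82 + 2·238000/1260) = 20.8 m/s.

v ≈ 20.8 m/s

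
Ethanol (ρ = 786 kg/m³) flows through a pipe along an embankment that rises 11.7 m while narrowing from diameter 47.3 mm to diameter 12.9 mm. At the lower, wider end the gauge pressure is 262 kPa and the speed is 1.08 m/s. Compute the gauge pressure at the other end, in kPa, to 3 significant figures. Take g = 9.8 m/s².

By continuity, v₂ = v₁·A₁/A₂ = 1.08·(17.6/1.31) = 14.5 m/s.
Bernoulli: P₁ + ½ρv₁² + ρg h₁ = P₂ + ½ρv₂² + ρg h₂, so P₂ = P₁ + ½ρ(v₁² − v₂²) − ρg(h₂ − h₁).
P₂ = 262000 + ½·786·(1.08² − 14.5²) − 786·9.8·(+11.7) = 262000 + (-82400) − (90100) = 89500 Pa.

P₂ ≈ 89.5 kPa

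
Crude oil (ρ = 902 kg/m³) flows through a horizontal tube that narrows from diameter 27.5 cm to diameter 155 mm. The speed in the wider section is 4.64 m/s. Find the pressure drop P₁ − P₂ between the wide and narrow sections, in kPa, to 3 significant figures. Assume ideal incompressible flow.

ΔP = 86.5 kPa

The volume flow rate is constant, so v₂ = (A₁/A₂)v₁ = (594/189)·4.64 = 14.6 m/s.
The pipe is horizontal, so Bernoulli reduces to P₁ + ½ρv₁² = P₂ + ½ρv₂².
P₁ − P₂ = ½·902·(14.6² − 4.64²) = ½·902·192 = 86500 Pa.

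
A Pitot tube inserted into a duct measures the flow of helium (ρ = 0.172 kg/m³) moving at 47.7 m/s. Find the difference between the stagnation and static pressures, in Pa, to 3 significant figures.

Bernoulli between the free stream and the stagnation point: ½ρv² = P_stag − P_static.
ΔP = ½·0.172·47.7² = 196 Pa.

ΔP = 196 Pa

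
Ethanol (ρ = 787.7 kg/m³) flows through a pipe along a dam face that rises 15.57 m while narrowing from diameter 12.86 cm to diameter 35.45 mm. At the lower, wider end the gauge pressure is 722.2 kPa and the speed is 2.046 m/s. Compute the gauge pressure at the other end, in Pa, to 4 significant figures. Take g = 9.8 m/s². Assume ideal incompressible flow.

The volume flow rate is constant, so v₂ = (A₁/A₂)v₁ = (129.9/9.870)·2.046 = 26.92 m/s.
Energy conservation along the streamline gives P₂ = P₁ − ½ρ(v₂² − v₁²) − ρg(h₂ − h₁).
P₂ = 722200 + ½·787.7·(2.046² − 26.92²) − 787.7·9.8·(+15.57) = 722200 + (-283900) − (120200) = 318100 Pa.

P₂ ≈ 318100 Pa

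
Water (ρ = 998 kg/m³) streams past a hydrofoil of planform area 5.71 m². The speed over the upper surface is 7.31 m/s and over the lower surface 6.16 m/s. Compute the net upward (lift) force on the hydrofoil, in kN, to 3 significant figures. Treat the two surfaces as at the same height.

With equal heights on the two surfaces, Bernoulli gives P_lower − P_upper = ½ρ(v_upper² − v_lower²).
ΔP = ½·998·(7.31² − 6.16²) = 7730 Pa.
Lift = ΔP · A = 7730 × 5.71 = 44100 N.

F = 44.1 kN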